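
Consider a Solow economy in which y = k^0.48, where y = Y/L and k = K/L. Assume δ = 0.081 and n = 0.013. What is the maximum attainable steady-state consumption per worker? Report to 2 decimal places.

c_gold ≈ 2.34

Capital per worker breaks even when investment replaces (n + δ)·k; here n + δ = 0.094.
Golden rule sets MPK = n+δ: 0.48·k^(0.48−1) = 0.094, so k_gold = (0.48/0.094)^(1/0.52) ≈ 23.0015.
y_gold = 23.0015^0.48 ≈ 4.5045.
c_gold = y_gold − (n+δ)·k_gold = 4.5045 − 0.094·23.0015 ≈ 2.3423.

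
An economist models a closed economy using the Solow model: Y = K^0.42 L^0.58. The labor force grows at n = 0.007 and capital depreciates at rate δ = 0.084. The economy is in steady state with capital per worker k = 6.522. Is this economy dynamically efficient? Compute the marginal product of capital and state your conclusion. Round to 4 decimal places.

The effective depreciation rate is n + δ = 0.007 + 0.084 = 0.091.
MPK = 0.42·k^(0.42−1) = 0.42·6.522^(-0.58) ≈ 0.1415.
MPK > 0.091, so the economy is dynamically efficient (under-saving).

dynamically efficient; MPK ≈ 0.1415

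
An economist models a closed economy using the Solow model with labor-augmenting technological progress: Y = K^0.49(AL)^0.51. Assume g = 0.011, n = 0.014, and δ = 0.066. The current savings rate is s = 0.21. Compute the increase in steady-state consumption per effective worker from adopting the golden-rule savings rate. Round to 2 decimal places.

Δc ≈ 0.81

The effective depreciation rate is n + g + δ = 0.014 + 0.011 + 0.066 = 0.091.
Current steady state (s = 0.21): k* = (0.21/0.091)^(1/0.51) ≈ 5.1536, y* = 5.1536^0.49 ≈ 2.2332, c* = (1−0.21)·2.2332 ≈ 1.7643.
Maximizing c = f(k) − (n+g+δ)·k gives f'(k) = n+g+δ, i.e. 0.49·k^(0.49−1) = 0.091, so k_gold = (0.49/0.091)^(1/0.51) ≈ 27.1417.
y_gold = 27.1417^0.49 ≈ 5.0406, c_gold = y_gold − 0.091·k_gold ≈ 2.5707.
Gain: Δc = 2.5707 − 1.7643 ≈ 0.8064.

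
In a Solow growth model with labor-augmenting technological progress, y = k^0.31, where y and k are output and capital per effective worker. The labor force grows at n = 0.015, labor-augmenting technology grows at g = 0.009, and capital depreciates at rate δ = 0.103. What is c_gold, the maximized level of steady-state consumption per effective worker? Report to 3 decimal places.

c_gold ≈ 1.030

n + g + δ = 0.015 + 0.009 + 0.103 = 0.127.
Setting f'(k) = n+g+δ gives 0.31·k^(0.31−1) = 0.127, hence k_gold = (0.31/0.127)^(1/0.69) ≈ 3.6448.
y_gold = 3.6448^0.31 ≈ 1.4932.
c_gold = y_gold − (n+g+δ)·k_gold = 1.4932 − 0.127·3.6448 ≈ 1.0303.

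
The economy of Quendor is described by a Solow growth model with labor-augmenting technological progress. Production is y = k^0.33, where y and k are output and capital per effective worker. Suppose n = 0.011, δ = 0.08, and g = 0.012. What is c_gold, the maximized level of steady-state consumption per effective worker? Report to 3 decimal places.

The effective depreciation rate is n + g + δ = 0.011 + 0.012 + 0.08 = 0.103.
Setting f'(k) = n+g+δ gives 0.33·k^(0.33−1) = 0.103, hence k_gold = (0.33/0.103)^(1/0.67) ≈ 5.6851.
y_gold = 5.6851^0.33 ≈ 1.7745.
c_gold = y_gold − (n+g+δ)·k_gold = 1.7745 − 0.103·5.6851 ≈ 1.1889.

c_gold ≈ 1.189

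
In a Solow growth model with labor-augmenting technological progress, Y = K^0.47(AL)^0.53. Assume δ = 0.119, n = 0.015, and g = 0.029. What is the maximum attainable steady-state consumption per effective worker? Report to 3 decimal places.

c_gold ≈ 1.356

n + g + δ = 0.015 + 0.029 + 0.119 = 0.163.
Setting f'(k) = n+g+δ gives 0.47·k^(0.47−1) = 0.163, hence k_gold = (0.47/0.163)^(1/0.53) ≈ 7.3749.
y_gold = 7.3749^0.47 ≈ 2.5577.
c_gold = y_gold − (n+g+δ)·k_gold = 2.5577 − 0.163·7.3749 ≈ 1.3556.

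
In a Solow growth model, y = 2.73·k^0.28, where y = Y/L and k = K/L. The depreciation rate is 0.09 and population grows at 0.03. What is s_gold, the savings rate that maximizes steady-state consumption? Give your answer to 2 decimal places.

s_gold = 0.28

n + δ = 0.03 + 0.09 = 0.12.
At the golden rule MPK = n+δ, and in any Cobb-Douglas steady state s = (n+δ)·k/y = MPK·k/y = capital's share 0.28.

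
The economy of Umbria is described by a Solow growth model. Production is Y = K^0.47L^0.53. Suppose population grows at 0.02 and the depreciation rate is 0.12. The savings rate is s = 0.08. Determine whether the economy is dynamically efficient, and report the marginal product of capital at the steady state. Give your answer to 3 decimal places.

The effective depreciation rate is n + δ = 0.02 + 0.12 = 0.14.
Steady-state k*: s·k^0.47 = 0.14·k gives k* = (0.08/0.14)^(1/0.53) ≈ 0.3479.
MPK = 0.47·0.3479^(-0.53) ≈ 0.8225.
MPK > n+δ = 0.14, so the economy is dynamically efficient (under-saving).

dynamically efficient; MPK ≈ 0.823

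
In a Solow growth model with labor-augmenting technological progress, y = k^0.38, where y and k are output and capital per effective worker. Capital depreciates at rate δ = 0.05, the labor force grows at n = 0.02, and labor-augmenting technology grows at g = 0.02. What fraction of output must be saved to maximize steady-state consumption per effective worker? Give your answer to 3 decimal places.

s_gold = 0.380

n + g + δ = 0.02 + 0.02 + 0.05 = 0.09.
At the golden rule MPK = n+g+δ, and in any Cobb-Douglas steady state s = (n+g+δ)·k/y = MPK·k/y = capital's share 0.38.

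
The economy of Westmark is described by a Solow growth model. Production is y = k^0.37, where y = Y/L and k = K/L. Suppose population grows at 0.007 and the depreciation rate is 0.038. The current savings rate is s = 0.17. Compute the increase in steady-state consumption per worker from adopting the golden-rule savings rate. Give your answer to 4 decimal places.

The effective depreciation rate is n + δ = 0.007 + 0.038 = 0.045.
Current steady state (s = 0.17): k* = (0.17/0.045)^(1/0.63) ≈ 8.2461, y* = 8.2461^0.37 ≈ 2.1828, c* = (1−0.17)·2.1828 ≈ 1.8117.
At the golden rule the marginal product of capital equals n+δ: 0.37·k^(0.37−1) = 0.045. Solving, k_gold = (0.37/0.045)^(1/0.63) ≈ 28.3376.
y_gold = 28.3376^0.37 ≈ 3.4465, c_gold = y_gold − 0.045·k_gold ≈ 2.1713.
Gain: Δc = 2.1713 − 1.8117 ≈ 0.3596.

Δc ≈ 0.3596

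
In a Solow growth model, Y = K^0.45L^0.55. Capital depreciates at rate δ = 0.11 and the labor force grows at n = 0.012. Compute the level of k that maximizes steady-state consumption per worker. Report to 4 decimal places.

k_gold ≈ 10.7310

n + δ = 0.012 + 0.11 = 0.122.
Setting f'(k) = n+δ gives 0.45·k^(0.45−1) = 0.122, hence k_gold = (0.45/0.122)^(1/0.55) ≈ 10.7310.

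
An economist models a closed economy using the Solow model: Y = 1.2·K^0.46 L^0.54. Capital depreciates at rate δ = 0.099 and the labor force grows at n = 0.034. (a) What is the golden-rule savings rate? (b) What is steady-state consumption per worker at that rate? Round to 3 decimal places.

Break-even investment rate: n + δ = 0.034 + 0.099 = 0.133.
For Cobb-Douglas, s_gold equals capital's share: s_gold = 0.46.
Golden rule sets MPK = n+δ: 0.46·1.2·k^(0.46−1) = 0.133, so k_gold = (0.46·1.2/0.133)^(1/0.54) ≈ 13.9510.
y_gold = 1.2·13.9510^0.46 ≈ 4.0337; c_gold = (1−0.46)·y_gold ≈ 2.1782.

(a) s_gold = 0.460; (b) c_gold ≈ 2.178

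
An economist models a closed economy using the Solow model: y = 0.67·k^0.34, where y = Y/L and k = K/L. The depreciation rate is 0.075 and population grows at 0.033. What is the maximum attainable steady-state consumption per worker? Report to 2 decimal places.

c_gold ≈ 0.65

n + δ = 0.033 + 0.075 = 0.108.
Golden rule sets MPK = n+δ: 0.34·0.67·k^(0.34−1) = 0.108, so k_gold = (0.34·0.67/0.108)^(1/0.66) ≈ 3.0982.
y_gold = 0.67·3.0982^0.34 ≈ 0.9841.
c_gold = y_gold − (n+δ)·k_gold = 0.9841 − 0.108·3.0982 ≈ 0.6495.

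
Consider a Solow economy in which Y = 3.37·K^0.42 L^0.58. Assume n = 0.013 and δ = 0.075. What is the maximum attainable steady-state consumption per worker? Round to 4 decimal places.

c_gold ≈ 14.6102

n + δ = 0.013 + 0.075 = 0.088.
Setting f'(k) = n+δ gives 0.42·3.37·k^(0.42−1) = 0.088, hence k_gold = (0.42·3.37/0.088)^(1/0.58) ≈ 120.2248.
y_gold = 3.37·120.2248^0.42 ≈ 25.1900.
c_gold = y_gold − (n+δ)·k_gold = 25.1900 − 0.088·120.2248 ≈ 14.6102.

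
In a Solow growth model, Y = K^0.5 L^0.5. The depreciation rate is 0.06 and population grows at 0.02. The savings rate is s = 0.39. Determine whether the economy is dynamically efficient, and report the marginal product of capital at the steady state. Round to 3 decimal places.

dynamically efficient; MPK ≈ 0.103

n + δ = 0.02 + 0.06 = 0.08.
Steady-state k*: s·k^0.5 = 0.08·k gives k* = (0.39/0.08)^(1/0.5) ≈ 23.7656.
MPK = 0.5·23.7656^(-0.5) ≈ 0.1026.
MPK > n+δ = 0.08, so the economy is dynamically efficient (under-saving).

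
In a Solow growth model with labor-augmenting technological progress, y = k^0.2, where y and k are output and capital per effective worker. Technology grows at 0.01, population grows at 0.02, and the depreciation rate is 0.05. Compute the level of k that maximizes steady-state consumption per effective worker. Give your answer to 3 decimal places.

k_gold ≈ 3.144

Break-even investment rate: n + g + δ = 0.02 + 0.01 + 0.05 = 0.08.
At the golden rule the marginal product of capital equals n+g+δ: 0.2·k^(0.2−1) = 0.08. Solving, k_gold = (0.2/0.08)^(1/0.8) ≈ 3.1436.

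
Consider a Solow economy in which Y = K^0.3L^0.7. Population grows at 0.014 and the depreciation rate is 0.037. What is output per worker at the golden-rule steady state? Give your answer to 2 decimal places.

y_gold ≈ 2.14

Capital per worker breaks even when investment replaces (n + δ)·k; here n + δ = 0.051.
At the golden rule the marginal product of capital equals n+δ: 0.3·k^(0.3−1) = 0.051. Solving, k_gold = (0.3/0.051)^(1/0.7) ≈ 12.5707.
Output: y_gold = k_gold^0.3 = 12.5707^0.3 ≈ 2.1370.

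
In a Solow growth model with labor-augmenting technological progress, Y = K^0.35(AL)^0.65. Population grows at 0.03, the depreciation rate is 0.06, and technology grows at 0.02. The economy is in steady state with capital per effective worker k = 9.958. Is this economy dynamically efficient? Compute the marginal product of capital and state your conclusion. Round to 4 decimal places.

Capital per effective worker breaks even when investment replaces (n + g + δ)·k; here n + g + δ = 0.11.
MPK = 0.35·k^(0.35−1) = 0.35·9.958^(-0.65) ≈ 0.0786.
MPK < 0.11, so the economy is dynamically inefficient (over-saving).

dynamically inefficient; MPK ≈ 0.0786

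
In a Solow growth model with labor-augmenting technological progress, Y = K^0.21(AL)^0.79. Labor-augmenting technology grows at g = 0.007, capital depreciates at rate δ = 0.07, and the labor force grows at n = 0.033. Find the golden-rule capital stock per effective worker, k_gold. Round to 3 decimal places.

k_gold ≈ 2.267

Break-even investment rate: n + g + δ = 0.033 + 0.007 + 0.07 = 0.11.
Golden rule sets MPK = n+g+δ: 0.21·k^(0.21−1) = 0.11, so k_gold = (0.21/0.11)^(1/0.79) ≈ 2.2671.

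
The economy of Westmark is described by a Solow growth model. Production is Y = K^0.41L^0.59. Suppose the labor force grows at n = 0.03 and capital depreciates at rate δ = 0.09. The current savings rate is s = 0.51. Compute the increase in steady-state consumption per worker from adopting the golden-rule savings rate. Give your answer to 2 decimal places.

Capital per worker breaks even when investment replaces (n + δ)·k; here n + δ = 0.12.
Current steady state (s = 0.51): k* = (0.51/0.12)^(1/0.59) ≈ 11.6163, y* = 11.6163^0.41 ≈ 2.7332, c* = (1−0.51)·2.7332 ≈ 1.3393.
At the golden rule the marginal product of capital equals n+δ: 0.41·k^(0.41−1) = 0.12. Solving, k_gold = (0.41/0.12)^(1/0.59) ≈ 8.0244.
y_gold = 8.0244^0.41 ≈ 2.3486, c_gold = y_gold − 0.12·k_gold ≈ 1.3857.
Gain: Δc = 1.3857 − 1.3393 ≈ 0.0464.

Δc ≈ 0.05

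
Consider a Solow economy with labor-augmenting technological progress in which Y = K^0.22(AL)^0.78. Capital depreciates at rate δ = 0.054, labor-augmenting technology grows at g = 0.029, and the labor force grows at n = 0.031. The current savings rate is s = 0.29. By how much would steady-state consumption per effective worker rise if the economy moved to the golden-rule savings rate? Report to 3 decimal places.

Capital per effective worker breaks even when investment replaces (n + g + δ)·k; here n + g + δ = 0.114.
Current steady state (s = 0.29): k* = (0.29/0.114)^(1/0.78) ≈ 3.3103, y* = 3.3103^0.22 ≈ 1.3013, c* = (1−0.29)·1.3013 ≈ 0.9239.
At the golden rule the marginal product of capital equals n+g+δ: 0.22·k^(0.22−1) = 0.114. Solving, k_gold = (0.22/0.114)^(1/0.78) ≈ 2.3230.
y_gold = 2.3230^0.22 ≈ 1.2037, c_gold = y_gold − 0.114·k_gold ≈ 0.9389.
Gain: Δc = 0.9389 − 0.9239 ≈ 0.0150.

Δc ≈ 0.015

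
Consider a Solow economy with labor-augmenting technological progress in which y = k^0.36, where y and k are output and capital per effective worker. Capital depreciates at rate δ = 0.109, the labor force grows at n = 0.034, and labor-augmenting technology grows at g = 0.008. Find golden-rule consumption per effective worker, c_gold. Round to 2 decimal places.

c_gold ≈ 1.04

Capital per effective worker breaks even when investment replaces (n + g + δ)·k; here n + g + δ = 0.151.
At the golden rule the marginal product of capital equals n+g+δ: 0.36·k^(0.36−1) = 0.151. Solving, k_gold = (0.36/0.151)^(1/0.64) ≈ 3.8866.
y_gold = 3.8866^0.36 ≈ 1.6302.
c_gold = y_gold − (n+g+δ)·k_gold = 1.6302 − 0.151·3.8866 ≈ 1.0433.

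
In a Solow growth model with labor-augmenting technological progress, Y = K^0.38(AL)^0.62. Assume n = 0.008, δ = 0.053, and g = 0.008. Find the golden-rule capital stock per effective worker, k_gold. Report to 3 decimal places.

n + g + δ = 0.008 + 0.008 + 0.053 = 0.069.
Maximizing c = f(k) − (n+g+δ)·k gives f'(k) = n+g+δ, i.e. 0.38·k^(0.38−1) = 0.069, so k_gold = (0.38/0.069)^(1/0.62) ≈ 15.6695.

k_gold ≈ 15.670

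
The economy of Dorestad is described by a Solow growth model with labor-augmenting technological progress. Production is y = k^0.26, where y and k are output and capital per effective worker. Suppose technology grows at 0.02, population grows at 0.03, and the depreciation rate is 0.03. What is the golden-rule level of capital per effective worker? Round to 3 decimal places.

k_gold ≈ 4.917

The effective depreciation rate is n + g + δ = 0.03 + 0.02 + 0.03 = 0.08.
Golden rule sets MPK = n+g+δ: 0.26·k^(0.26−1) = 0.08, so k_gold = (0.26/0.08)^(1/0.74) ≈ 4.9174.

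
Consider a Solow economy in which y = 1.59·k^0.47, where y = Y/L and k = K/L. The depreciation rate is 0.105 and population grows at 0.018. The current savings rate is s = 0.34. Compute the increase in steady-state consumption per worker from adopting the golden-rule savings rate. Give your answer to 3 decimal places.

n + δ = 0.018 + 0.105 = 0.123.
Current steady state (s = 0.34): k* = (0.34·1.59/0.123)^(1/0.53) ≈ 16.3363, y* = 1.59·16.3363^0.47 ≈ 5.9099, c* = (1−0.34)·5.9099 ≈ 3.9005.
Golden rule sets MPK = n+δ: 0.47·1.59·k^(0.47−1) = 0.123, so k_gold = (0.47·1.59/0.123)^(1/0.53) ≈ 30.0934.
y_gold = 1.59·30.0934^0.47 ≈ 7.8755, c_gold = y_gold − 0.123·k_gold ≈ 4.1740.
Gain: Δc = 4.1740 − 3.9005 ≈ 0.2735.

Δc ≈ 0.273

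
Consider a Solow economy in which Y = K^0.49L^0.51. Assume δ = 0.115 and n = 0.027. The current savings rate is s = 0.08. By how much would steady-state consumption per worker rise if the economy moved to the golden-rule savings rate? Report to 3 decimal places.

Break-even investment rate: n + δ = 0.027 + 0.115 = 0.142.
Current steady state (s = 0.08): k* = (0.08/0.142)^(1/0.51) ≈ 0.3246, y* = 0.3246^0.49 ≈ 0.5762, c* = (1−0.08)·0.5762 ≈ 0.5301.
Setting f'(k) = n+δ gives 0.49·k^(0.49−1) = 0.142, hence k_gold = (0.49/0.142)^(1/0.51) ≈ 11.3428.
y_gold = 11.3428^0.49 ≈ 3.2871, c_gold = y_gold − 0.142·k_gold ≈ 1.6764.
Gain: Δc = 1.6764 − 0.5301 ≈ 1.1463.

Δc ≈ 1.146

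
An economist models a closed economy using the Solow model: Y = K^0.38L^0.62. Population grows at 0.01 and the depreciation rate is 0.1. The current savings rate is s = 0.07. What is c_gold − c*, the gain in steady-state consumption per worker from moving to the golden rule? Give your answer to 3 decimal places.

n + δ = 0.01 + 0.1 = 0.11.
Current steady state (s = 0.07): k* = (0.07/0.11)^(1/0.62) ≈ 0.4824, y* = 0.4824^0.38 ≈ 0.7580, c* = (1−0.07)·0.7580 ≈ 0.7050.
Golden rule sets MPK = n+δ: 0.38·k^(0.38−1) = 0.11, so k_gold = (0.38/0.11)^(1/0.62) ≈ 7.3854.
y_gold = 7.3854^0.38 ≈ 2.1379, c_gold = y_gold − 0.11·k_gold ≈ 1.3255.
Gain: Δc = 1.3255 − 0.7050 ≈ 0.6205.

Δc ≈ 0.621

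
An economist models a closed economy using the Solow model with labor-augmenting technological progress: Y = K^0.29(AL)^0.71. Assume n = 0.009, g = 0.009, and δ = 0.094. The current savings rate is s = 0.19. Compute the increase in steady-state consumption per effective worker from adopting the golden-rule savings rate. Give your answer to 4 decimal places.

Δc ≈ 0.0420

n + g + δ = 0.009 + 0.009 + 0.094 = 0.112.
Current steady state (s = 0.19): k* = (0.19/0.112)^(1/0.71) ≈ 2.1052, y* = 2.1052^0.29 ≈ 1.2409, c* = (1−0.19)·1.2409 ≈ 1.0052.
Golden rule sets MPK = n+g+δ: 0.29·k^(0.29−1) = 0.112, so k_gold = (0.29/0.112)^(1/0.71) ≈ 3.8189.
y_gold = 3.8189^0.29 ≈ 1.4749, c_gold = y_gold − 0.112·k_gold ≈ 1.0472.
Gain: Δc = 1.0472 − 1.0052 ≈ 0.0420.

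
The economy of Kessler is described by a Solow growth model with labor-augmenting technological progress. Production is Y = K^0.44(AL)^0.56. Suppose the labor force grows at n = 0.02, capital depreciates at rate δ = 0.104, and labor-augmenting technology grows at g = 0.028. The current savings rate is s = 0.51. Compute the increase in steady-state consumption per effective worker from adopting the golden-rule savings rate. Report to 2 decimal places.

n + g + δ = 0.02 + 0.028 + 0.104 = 0.152.
Current steady state (s = 0.51): k* = (0.51/0.152)^(1/0.56) ≈ 8.6856, y* = 8.6856^0.44 ≈ 2.5886, c* = (1−0.51)·2.5886 ≈ 1.2684.
Golden rule sets MPK = n+g+δ: 0.44·k^(0.44−1) = 0.152, so k_gold = (0.44/0.152)^(1/0.56) ≈ 6.6727.
y_gold = 6.6727^0.44 ≈ 2.3051, c_gold = y_gold − 0.152·k_gold ≈ 1.2909.
Gain: Δc = 1.2909 − 1.2684 ≈ 0.0224.

Δc ≈ 0.02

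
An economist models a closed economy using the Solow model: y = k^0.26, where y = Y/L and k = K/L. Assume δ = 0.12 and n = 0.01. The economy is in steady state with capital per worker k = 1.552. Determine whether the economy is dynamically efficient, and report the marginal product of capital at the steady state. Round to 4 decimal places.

dynamically efficient; MPK ≈ 0.1878

n + δ = 0.01 + 0.12 = 0.13.
MPK = 0.26·k^(0.26−1) = 0.26·1.552^(-0.74) ≈ 0.1878.
MPK > 0.13, so the economy is dynamically efficient (under-saving).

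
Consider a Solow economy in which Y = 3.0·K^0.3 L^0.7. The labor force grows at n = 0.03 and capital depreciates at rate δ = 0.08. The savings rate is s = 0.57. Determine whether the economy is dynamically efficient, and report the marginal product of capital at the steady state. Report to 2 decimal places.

n + δ = 0.03 + 0.08 = 0.11.
Steady-state k*: s·A·k^0.3 = 0.11·k gives k* = (0.57·3.0/0.11)^(1/0.7) ≈ 50.3838.
MPK = 0.3·3.0·50.3838^(-0.7) ≈ 0.0579.
MPK < n+δ = 0.11, so the economy is dynamically inefficient (over-saving).

dynamically inefficient; MPK ≈ 0.06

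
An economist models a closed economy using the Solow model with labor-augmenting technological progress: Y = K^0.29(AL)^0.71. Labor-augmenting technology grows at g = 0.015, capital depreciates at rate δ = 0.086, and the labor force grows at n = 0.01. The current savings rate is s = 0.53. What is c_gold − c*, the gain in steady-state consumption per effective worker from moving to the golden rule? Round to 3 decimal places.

Δc ≈ 0.161

Capital per effective worker breaks even when investment replaces (n + g + δ)·k; here n + g + δ = 0.111.
Current steady state (s = 0.53): k* = (0.53/0.111)^(1/0.71) ≈ 9.0421, y* = 9.0421^0.29 ≈ 1.8937, c* = (1−0.53)·1.8937 ≈ 0.8901.
Maximizing c = f(k) − (n+g+δ)·k gives f'(k) = n+g+δ, i.e. 0.29·k^(0.29−1) = 0.111, so k_gold = (0.29/0.111)^(1/0.71) ≈ 3.8675.
y_gold = 3.8675^0.29 ≈ 1.4803, c_gold = y_gold − 0.111·k_gold ≈ 1.0510.
Gain: Δc = 1.0510 − 0.8901 ≈ 0.1610.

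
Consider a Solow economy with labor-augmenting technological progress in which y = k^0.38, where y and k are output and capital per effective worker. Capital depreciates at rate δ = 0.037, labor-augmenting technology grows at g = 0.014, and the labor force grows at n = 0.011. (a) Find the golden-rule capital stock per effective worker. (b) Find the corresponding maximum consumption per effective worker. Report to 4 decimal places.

Capital per effective worker breaks even when investment replaces (n + g + δ)·k; here n + g + δ = 0.062.
Maximizing c = f(k) − (n+g+δ)·k gives f'(k) = n+g+δ, i.e. 0.38·k^(0.38−1) = 0.062, so k_gold = (0.38/0.062)^(1/0.62) ≈ 18.6203.
y_gold = 18.6203^0.38 ≈ 3.0381; c_gold = y_gold − 0.062·k_gold ≈ 1.8836.

(a) k_gold ≈ 18.6203; (b) c_gold ≈ 1.8836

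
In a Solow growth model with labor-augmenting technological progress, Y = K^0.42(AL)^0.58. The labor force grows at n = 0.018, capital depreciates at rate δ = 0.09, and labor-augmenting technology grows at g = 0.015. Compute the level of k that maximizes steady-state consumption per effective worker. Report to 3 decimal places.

Break-even investment rate: n + g + δ = 0.018 + 0.015 + 0.09 = 0.123.
Setting f'(k) = n+g+δ gives 0.42·k^(0.42−1) = 0.123, hence k_gold = (0.42/0.123)^(1/0.58) ≈ 8.3092.

k_gold ≈ 8.309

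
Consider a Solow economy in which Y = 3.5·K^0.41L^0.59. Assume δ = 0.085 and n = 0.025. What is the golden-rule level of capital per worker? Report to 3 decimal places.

Break-even investment rate: n + δ = 0.025 + 0.085 = 0.11.
At the golden rule the marginal product of capital equals n+δ: 0.41·3.5·k^(0.41−1) = 0.11. Solving, k_gold = (0.41·3.5/0.11)^(1/0.59) ≈ 77.7336.

k_gold ≈ 77.734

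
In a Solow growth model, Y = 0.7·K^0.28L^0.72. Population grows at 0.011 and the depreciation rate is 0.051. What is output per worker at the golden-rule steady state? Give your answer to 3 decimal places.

y_gold ≈ 1.095

The effective depreciation rate is n + δ = 0.011 + 0.051 = 0.062.
Setting f'(k) = n+δ gives 0.28·0.7·k^(0.28−1) = 0.062, hence k_gold = (0.28·0.7/0.062)^(1/0.72) ≈ 4.9460.
Output: y_gold = 0.7·k_gold^0.28 = 0.7·4.9460^0.28 ≈ 1.0952.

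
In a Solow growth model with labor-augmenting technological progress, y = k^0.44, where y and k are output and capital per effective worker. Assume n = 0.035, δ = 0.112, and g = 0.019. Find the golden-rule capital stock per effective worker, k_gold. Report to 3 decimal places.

k_gold ≈ 5.701

n + g + δ = 0.035 + 0.019 + 0.112 = 0.166.
At the golden rule the marginal product of capital equals n+g+δ: 0.44·k^(0.44−1) = 0.166. Solving, k_gold = (0.44/0.166)^(1/0.56) ≈ 5.7013.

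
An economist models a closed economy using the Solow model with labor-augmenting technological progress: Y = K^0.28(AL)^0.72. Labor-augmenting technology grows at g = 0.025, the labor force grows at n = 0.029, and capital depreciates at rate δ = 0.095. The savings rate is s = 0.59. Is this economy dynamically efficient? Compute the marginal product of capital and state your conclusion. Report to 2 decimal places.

The effective depreciation rate is n + g + δ = 0.029 + 0.025 + 0.095 = 0.149.
Steady-state k*: s·k^0.28 = 0.149·k gives k* = (0.59/0.149)^(1/0.72) ≈ 6.7623.
MPK = 0.28·6.7623^(-0.72) ≈ 0.0707.
MPK < n+g+δ = 0.149, so the economy is dynamically inefficient (over-saving).

dynamically inefficient; MPK ≈ 0.07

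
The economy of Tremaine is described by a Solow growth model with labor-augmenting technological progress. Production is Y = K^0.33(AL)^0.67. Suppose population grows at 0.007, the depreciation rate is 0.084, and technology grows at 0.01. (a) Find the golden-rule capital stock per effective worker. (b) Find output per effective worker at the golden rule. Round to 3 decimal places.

(a) k_gold ≈ 5.854; (b) y_gold ≈ 1.792

n + g + δ = 0.007 + 0.01 + 0.084 = 0.101.
Golden rule sets MPK = n+g+δ: 0.33·k^(0.33−1) = 0.101, so k_gold = (0.33/0.101)^(1/0.67) ≈ 5.8540.
y_gold = 5.8540^0.33 ≈ 1.7917.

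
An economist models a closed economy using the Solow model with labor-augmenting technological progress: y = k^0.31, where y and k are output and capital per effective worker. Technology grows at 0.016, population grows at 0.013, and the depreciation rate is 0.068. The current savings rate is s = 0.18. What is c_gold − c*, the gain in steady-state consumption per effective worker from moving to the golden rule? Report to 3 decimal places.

Capital per effective worker breaks even when investment replaces (n + g + δ)·k; here n + g + δ = 0.097.
Current steady state (s = 0.18): k* = (0.18/0.097)^(1/0.69) ≈ 2.4498, y* = 2.4498^0.31 ≈ 1.3202, c* = (1−0.18)·1.3202 ≈ 1.0825.
Setting f'(k) = n+g+δ gives 0.31·k^(0.31−1) = 0.097, hence k_gold = (0.31/0.097)^(1/0.69) ≈ 5.3863.
y_gold = 5.3863^0.31 ≈ 1.6854, c_gold = y_gold − 0.097·k_gold ≈ 1.1629.
Gain: Δc = 1.1629 − 1.0825 ≈ 0.0804.

Δc ≈ 0.080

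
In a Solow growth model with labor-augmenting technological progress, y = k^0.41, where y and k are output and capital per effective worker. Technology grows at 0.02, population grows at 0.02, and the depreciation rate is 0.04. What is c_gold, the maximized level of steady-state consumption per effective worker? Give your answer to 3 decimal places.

c_gold ≈ 1.837

Break-even investment rate: n + g + δ = 0.02 + 0.02 + 0.04 = 0.08.
Maximizing c = f(k) − (n+g+δ)·k gives f'(k) = n+g+δ, i.e. 0.41·k^(0.41−1) = 0.08, so k_gold = (0.41/0.08)^(1/0.59) ≈ 15.9541.
y_gold = 15.9541^0.41 ≈ 3.1130.
c_gold = y_gold − (n+g+δ)·k_gold = 3.1130 − 0.08·15.9541 ≈ 1.8367.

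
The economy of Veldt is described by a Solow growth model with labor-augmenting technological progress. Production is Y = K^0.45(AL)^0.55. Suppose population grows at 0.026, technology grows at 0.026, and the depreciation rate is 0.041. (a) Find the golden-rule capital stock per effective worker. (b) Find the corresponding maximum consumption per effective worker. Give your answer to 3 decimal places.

(a) k_gold ≈ 17.578; (b) c_gold ≈ 1.998

The effective depreciation rate is n + g + δ = 0.026 + 0.026 + 0.041 = 0.093.
Maximizing c = f(k) − (n+g+δ)·k gives f'(k) = n+g+δ, i.e. 0.45·k^(0.45−1) = 0.093, so k_gold = (0.45/0.093)^(1/0.55) ≈ 17.5777.
y_gold = 17.5777^0.45 ≈ 3.6327; c_gold = y_gold − 0.093·k_gold ≈ 1.9980.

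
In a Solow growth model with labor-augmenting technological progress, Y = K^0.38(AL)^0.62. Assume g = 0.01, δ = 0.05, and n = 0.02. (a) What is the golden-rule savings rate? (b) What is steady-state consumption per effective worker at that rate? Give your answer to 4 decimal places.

n + g + δ = 0.02 + 0.01 + 0.05 = 0.08.
For Cobb-Douglas, s_gold equals capital's share: s_gold = 0.38.
Golden rule sets MPK = n+g+δ: 0.38·k^(0.38−1) = 0.08, so k_gold = (0.38/0.08)^(1/0.62) ≈ 12.3436.
y_gold = 12.3436^0.38 ≈ 2.5986; c_gold = (1−0.38)·y_gold ≈ 1.6112.

(a) s_gold = 0.3800; (b) c_gold ≈ 1.6112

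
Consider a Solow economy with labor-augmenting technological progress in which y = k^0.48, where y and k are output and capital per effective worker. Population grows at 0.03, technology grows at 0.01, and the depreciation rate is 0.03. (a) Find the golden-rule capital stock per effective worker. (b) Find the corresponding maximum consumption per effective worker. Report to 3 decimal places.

n + g + δ = 0.03 + 0.01 + 0.03 = 0.07.
Maximizing c = f(k) − (n+g+δ)·k gives f'(k) = n+g+δ, i.e. 0.48·k^(0.48−1) = 0.07, so k_gold = (0.48/0.07)^(1/0.52) ≈ 40.5478.
y_gold = 40.5478^0.48 ≈ 5.9132; c_gold = y_gold − 0.07·k_gold ≈ 3.0749.

(a) k_gold ≈ 40.548; (b) c_gold ≈ 3.075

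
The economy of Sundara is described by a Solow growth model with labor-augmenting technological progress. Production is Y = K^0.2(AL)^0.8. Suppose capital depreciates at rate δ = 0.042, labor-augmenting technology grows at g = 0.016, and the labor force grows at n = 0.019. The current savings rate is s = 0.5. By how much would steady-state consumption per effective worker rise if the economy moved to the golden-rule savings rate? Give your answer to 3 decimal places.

Δc ≈ 0.217

Capital per effective worker breaks even when investment replaces (n + g + δ)·k; here n + g + δ = 0.077.
Current steady state (s = 0.5): k* = (0.5/0.077)^(1/0.8) ≈ 10.3657, y* = 10.3657^0.2 ≈ 1.5963, c* = (1−0.5)·1.5963 ≈ 0.7982.
Maximizing c = f(k) − (n+g+δ)·k gives f'(k) = n+g+δ, i.e. 0.2·k^(0.2−1) = 0.077, so k_gold = (0.2/0.077)^(1/0.8) ≈ 3.2974.
y_gold = 3.2974^0.2 ≈ 1.2695, c_gold = y_gold − 0.077·k_gold ≈ 1.0156.
Gain: Δc = 1.0156 − 0.7982 ≈ 0.2174.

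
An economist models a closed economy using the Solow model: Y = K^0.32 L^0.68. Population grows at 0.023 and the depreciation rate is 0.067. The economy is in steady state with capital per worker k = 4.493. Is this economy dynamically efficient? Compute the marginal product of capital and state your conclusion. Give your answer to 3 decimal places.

n + δ = 0.023 + 0.067 = 0.09.
MPK = 0.32·k^(0.32−1) = 0.32·4.493^(-0.68) ≈ 0.1152.
MPK > 0.09, so the economy is dynamically efficient (under-saving).

dynamically efficient; MPK ≈ 0.115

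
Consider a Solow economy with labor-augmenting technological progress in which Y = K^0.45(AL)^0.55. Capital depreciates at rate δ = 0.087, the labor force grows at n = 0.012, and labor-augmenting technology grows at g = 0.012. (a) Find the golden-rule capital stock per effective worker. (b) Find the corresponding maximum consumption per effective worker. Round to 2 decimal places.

Capital per effective worker breaks even when investment replaces (n + g + δ)·k; here n + g + δ = 0.111.
At the golden rule the marginal product of capital equals n+g+δ: 0.45·k^(0.45−1) = 0.111. Solving, k_gold = (0.45/0.111)^(1/0.55) ≈ 12.7425.
y_gold = 12.7425^0.45 ≈ 3.1431; c_gold = y_gold − 0.111·k_gold ≈ 1.7287.

(a) k_gold ≈ 12.74; (b) c_gold ≈ 1.73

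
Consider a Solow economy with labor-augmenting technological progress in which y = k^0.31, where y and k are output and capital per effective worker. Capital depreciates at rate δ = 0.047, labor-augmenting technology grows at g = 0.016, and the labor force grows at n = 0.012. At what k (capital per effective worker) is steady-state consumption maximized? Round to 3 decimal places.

Break-even investment rate: n + g + δ = 0.012 + 0.016 + 0.047 = 0.075.
Setting f'(k) = n+g+δ gives 0.31·k^(0.31−1) = 0.075, hence k_gold = (0.31/0.075)^(1/0.69) ≈ 7.8197.

k_gold ≈ 7.820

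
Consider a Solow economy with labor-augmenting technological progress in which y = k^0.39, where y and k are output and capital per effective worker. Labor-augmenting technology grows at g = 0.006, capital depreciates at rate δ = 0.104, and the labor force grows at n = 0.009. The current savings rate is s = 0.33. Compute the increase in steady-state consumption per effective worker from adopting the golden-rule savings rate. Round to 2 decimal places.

Δc ≈ 0.02

Capital per effective worker breaks even when investment replaces (n + g + δ)·k; here n + g + δ = 0.119.
Current steady state (s = 0.33): k* = (0.33/0.119)^(1/0.61) ≈ 5.3232, y* = 5.3232^0.39 ≈ 1.9196, c* = (1−0.33)·1.9196 ≈ 1.2861.
Golden rule sets MPK = n+g+δ: 0.39·k^(0.39−1) = 0.119, so k_gold = (0.39/0.119)^(1/0.61) ≈ 7.0002.
y_gold = 7.0002^0.39 ≈ 2.1360, c_gold = y_gold − 0.119·k_gold ≈ 1.3029.
Gain: Δc = 1.3029 − 1.2861 ≈ 0.0168.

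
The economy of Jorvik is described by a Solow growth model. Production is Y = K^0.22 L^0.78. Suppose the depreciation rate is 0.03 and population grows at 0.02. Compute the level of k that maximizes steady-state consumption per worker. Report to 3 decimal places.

k_gold ≈ 6.683

Capital per worker breaks even when investment replaces (n + δ)·k; here n + δ = 0.05.
At the golden rule the marginal product of capital equals n+δ: 0.22·k^(0.22−1) = 0.05. Solving, k_gold = (0.22/0.05)^(1/0.78) ≈ 6.6825.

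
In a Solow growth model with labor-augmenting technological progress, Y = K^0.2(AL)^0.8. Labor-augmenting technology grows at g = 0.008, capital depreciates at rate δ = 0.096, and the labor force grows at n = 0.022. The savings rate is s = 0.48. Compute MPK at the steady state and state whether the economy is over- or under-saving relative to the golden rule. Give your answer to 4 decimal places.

over-saving; MPK ≈ 0.0525

Capital per effective worker breaks even when investment replaces (n + g + δ)·k; here n + g + δ = 0.126.
Steady-state k*: s·k^0.2 = 0.126·k gives k* = (0.48/0.126)^(1/0.8) ≈ 5.3222.
MPK = 0.2·5.3222^(-0.8) ≈ 0.0525.
MPK < n+g+δ = 0.126, so the economy is dynamically inefficient (over-saving).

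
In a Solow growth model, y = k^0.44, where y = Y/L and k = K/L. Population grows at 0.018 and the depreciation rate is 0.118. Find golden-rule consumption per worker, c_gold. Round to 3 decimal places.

c_gold ≈ 1.409

n + δ = 0.018 + 0.118 = 0.136.
Golden rule sets MPK = n+δ: 0.44·k^(0.44−1) = 0.136, so k_gold = (0.44/0.136)^(1/0.56) ≈ 8.1388.
y_gold = 8.1388^0.44 ≈ 2.5156.
c_gold = y_gold − (n+δ)·k_gold = 2.5156 − 0.136·8.1388 ≈ 1.4088.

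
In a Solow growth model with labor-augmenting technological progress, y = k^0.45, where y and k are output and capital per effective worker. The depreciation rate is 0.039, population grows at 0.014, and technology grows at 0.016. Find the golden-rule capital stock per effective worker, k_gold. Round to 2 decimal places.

Break-even investment rate: n + g + δ = 0.014 + 0.016 + 0.039 = 0.069.
At the golden rule the marginal product of capital equals n+g+δ: 0.45·k^(0.45−1) = 0.069. Solving, k_gold = (0.45/0.069)^(1/0.55) ≈ 30.2455.

k_gold ≈ 30.25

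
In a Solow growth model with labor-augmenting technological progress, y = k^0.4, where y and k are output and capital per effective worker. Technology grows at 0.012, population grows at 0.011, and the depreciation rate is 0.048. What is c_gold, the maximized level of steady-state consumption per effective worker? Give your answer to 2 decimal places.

c_gold ≈ 1.90

Break-even investment rate: n + g + δ = 0.011 + 0.012 + 0.048 = 0.071.
Maximizing c = f(k) − (n+g+δ)·k gives f'(k) = n+g+δ, i.e. 0.4·k^(0.4−1) = 0.071, so k_gold = (0.4/0.071)^(1/0.6) ≈ 17.8376.
y_gold = 17.8376^0.4 ≈ 3.1662.
c_gold = y_gold − (n+g+δ)·k_gold = 3.1662 − 0.071·17.8376 ≈ 1.8997.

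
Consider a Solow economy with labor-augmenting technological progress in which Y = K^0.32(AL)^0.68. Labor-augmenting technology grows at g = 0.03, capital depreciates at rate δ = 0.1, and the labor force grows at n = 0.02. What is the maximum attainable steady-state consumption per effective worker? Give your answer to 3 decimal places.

c_gold ≈ 0.971

n + g + δ = 0.02 + 0.03 + 0.1 = 0.15.
Maximizing c = f(k) − (n+g+δ)·k gives f'(k) = n+g+δ, i.e. 0.32·k^(0.32−1) = 0.15, so k_gold = (0.32/0.15)^(1/0.68) ≈ 3.0473.
y_gold = 3.0473^0.32 ≈ 1.4284.
c_gold = y_gold − (n+g+δ)·k_gold = 1.4284 − 0.15·3.0473 ≈ 0.9713.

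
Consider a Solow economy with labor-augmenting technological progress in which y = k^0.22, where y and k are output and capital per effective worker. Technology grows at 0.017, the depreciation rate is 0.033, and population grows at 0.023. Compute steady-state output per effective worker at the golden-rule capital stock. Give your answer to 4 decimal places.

y_gold ≈ 1.3650

Break-even investment rate: n + g + δ = 0.023 + 0.017 + 0.033 = 0.073.
Golden rule sets MPK = n+g+δ: 0.22·k^(0.22−1) = 0.073, so k_gold = (0.22/0.073)^(1/0.78) ≈ 4.1137.
Output: y_gold = k_gold^0.22 = 4.1137^0.22 ≈ 1.3650.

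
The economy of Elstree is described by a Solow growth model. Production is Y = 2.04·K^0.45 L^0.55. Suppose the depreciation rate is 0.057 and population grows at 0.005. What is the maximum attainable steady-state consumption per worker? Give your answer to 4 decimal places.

c_gold ≈ 10.1773

n + δ = 0.005 + 0.057 = 0.062.
At the golden rule the marginal product of capital equals n+δ: 0.45·2.04·k^(0.45−1) = 0.062. Solving, k_gold = (0.45·2.04/0.062)^(1/0.55) ≈ 134.3052.
y_gold = 2.04·134.3052^0.45 ≈ 18.5043.
c_gold = y_gold − (n+δ)·k_gold = 18.5043 − 0.062·134.3052 ≈ 10.1773.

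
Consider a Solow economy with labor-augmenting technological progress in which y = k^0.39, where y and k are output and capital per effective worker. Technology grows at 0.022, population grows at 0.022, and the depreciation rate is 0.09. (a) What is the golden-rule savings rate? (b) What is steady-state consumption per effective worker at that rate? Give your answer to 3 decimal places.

Break-even investment rate: n + g + δ = 0.022 + 0.022 + 0.09 = 0.134.
For Cobb-Douglas, s_gold equals capital's share: s_gold = 0.39.
Setting f'(k) = n+g+δ gives 0.39·k^(0.39−1) = 0.134, hence k_gold = (0.39/0.134)^(1/0.61) ≈ 5.7622.
y_gold = 5.7622^0.39 ≈ 1.9798; c_gold = (1−0.39)·y_gold ≈ 1.2077.

(a) s_gold = 0.390; (b) c_gold ≈ 1.208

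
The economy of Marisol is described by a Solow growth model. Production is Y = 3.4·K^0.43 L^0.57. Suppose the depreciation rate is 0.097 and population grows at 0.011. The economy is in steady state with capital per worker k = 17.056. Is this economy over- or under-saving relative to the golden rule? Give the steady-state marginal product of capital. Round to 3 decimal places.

under-saving; MPK ≈ 0.290

n + δ = 0.011 + 0.097 = 0.108.
MPK = 0.43·3.4·k^(0.43−1) = 0.43·3.4·17.056^(-0.57) ≈ 0.2903.
MPK > 0.108, so the economy is dynamically efficient (under-saving).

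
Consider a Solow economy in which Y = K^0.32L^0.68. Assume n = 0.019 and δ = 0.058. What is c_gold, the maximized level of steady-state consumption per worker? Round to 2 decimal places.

c_gold ≈ 1.33

Break-even investment rate: n + δ = 0.019 + 0.058 = 0.077.
At the golden rule the marginal product of capital equals n+δ: 0.32·k^(0.32−1) = 0.077. Solving, k_gold = (0.32/0.077)^(1/0.68) ≈ 8.1244.
y_gold = 8.1244^0.32 ≈ 1.9549.
c_gold = y_gold − (n+δ)·k_gold = 1.9549 − 0.077·8.1244 ≈ 1.3294.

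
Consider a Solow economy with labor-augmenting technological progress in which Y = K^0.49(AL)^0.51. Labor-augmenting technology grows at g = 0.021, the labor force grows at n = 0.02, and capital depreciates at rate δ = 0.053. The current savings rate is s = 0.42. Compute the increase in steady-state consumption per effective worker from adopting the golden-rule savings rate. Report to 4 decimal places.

Break-even investment rate: n + g + δ = 0.02 + 0.021 + 0.053 = 0.094.
Current steady state (s = 0.42): k* = (0.42/0.094)^(1/0.51) ≈ 18.8256, y* = 18.8256^0.49 ≈ 4.2133, c* = (1−0.42)·4.2133 ≈ 2.4437.
Setting f'(k) = n+g+δ gives 0.49·k^(0.49−1) = 0.094, hence k_gold = (0.49/0.094)^(1/0.51) ≈ 25.4692.
y_gold = 25.4692^0.49 ≈ 4.8859, c_gold = y_gold − 0.094·k_gold ≈ 2.4918.
Gain: Δc = 2.4918 − 2.4437 ≈ 0.0481.

Δc ≈ 0.0481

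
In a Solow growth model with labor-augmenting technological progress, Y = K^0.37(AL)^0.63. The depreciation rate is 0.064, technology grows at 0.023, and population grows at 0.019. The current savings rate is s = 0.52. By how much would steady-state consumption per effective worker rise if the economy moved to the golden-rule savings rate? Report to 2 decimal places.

n + g + δ = 0.019 + 0.023 + 0.064 = 0.106.
Current steady state (s = 0.52): k* = (0.52/0.106)^(1/0.63) ≈ 12.4838, y* = 12.4838^0.37 ≈ 2.5448, c* = (1−0.52)·2.5448 ≈ 1.2215.
Setting f'(k) = n+g+δ gives 0.37·k^(0.37−1) = 0.106, hence k_gold = (0.37/0.106)^(1/0.63) ≈ 7.2734.
y_gold = 7.2734^0.37 ≈ 2.0837, c_gold = y_gold − 0.106·k_gold ≈ 1.3128.
Gain: Δc = 1.3128 − 1.2215 ≈ 0.0913.

Δc ≈ 0.09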